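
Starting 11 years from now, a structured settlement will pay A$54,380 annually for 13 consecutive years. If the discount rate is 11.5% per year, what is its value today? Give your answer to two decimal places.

Value one period before first payment (t=10): 54380 × [1 − (1+0.115)^(−13)] / 0.115 = 54380 × 6.583482 = 358,009.7570
PV₀ = 358,009.7570 / (1+0.115)^10 = 358,009.7570 / 2.969947 = 120,544.1639

A$120,544.16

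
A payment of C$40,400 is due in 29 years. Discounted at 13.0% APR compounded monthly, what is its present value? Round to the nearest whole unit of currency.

With 12 periods per year: i = 0.0108333, n = 348.
PV = FV·(1+i)^(−n) = 40,400 × 0.023524 = 950.3778

C$950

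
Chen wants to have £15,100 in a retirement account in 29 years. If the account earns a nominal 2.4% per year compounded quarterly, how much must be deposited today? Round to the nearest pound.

£7,544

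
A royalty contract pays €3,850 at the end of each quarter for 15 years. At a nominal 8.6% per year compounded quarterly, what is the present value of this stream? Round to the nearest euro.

With 4 periods per year: i = 0.0215, n = 60.
PV = PMT · [1 − (1+i)^(−n)] / i = 3850 · 33.532088 = 129,098.5407

€129,099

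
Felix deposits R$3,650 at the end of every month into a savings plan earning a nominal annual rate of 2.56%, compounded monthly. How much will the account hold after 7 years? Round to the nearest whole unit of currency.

R$335,398

Periodic rate i = 0.0256/12 = 0.00213333; n = 7 × 12 = 84 periods.
FV = 3650 × [(1+0.00213333)^84 − 1] / 0.00213333 = 3650 × 91.889840 = 335,397.9142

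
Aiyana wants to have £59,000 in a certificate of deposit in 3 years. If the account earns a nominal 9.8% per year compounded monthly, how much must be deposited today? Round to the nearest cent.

i = 0.098/12 = 0.00816667 per month; n = 3·12 = 36.
PV = 59,000 / (1 + 0.00816667)^36 = 59,000 / 1.340183 = 44,023.8463

£44,023.85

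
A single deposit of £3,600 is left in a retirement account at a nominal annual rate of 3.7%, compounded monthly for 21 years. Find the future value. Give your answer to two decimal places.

With 12 periods per year: i = 0.00308333, n = 252.
FV = PV·(1+i)^n = 3,600 × 2.172339 = 7,820.4213

£7,820.42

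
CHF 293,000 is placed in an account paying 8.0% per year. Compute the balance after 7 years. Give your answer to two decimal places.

293,000 × (1+0.08)^7 = 293,000 × 1.713824 = 502,150.5108

CHF 502,150.51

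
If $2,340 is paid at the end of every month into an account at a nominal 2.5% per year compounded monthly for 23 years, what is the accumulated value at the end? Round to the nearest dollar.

i = 0.025/12 = 0.00208333 per month; n = 23·12 = 276.
FV = PMT · [(1+i)^n − 1] / i = 2340 · 372.512589 = 871,679.4582

$871,679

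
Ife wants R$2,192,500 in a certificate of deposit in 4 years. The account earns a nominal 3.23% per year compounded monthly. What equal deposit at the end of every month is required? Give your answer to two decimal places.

R$42,851.23

Periodic rate i = 0.0323/12 = 0.00269167; n = 4 × 12 = 48 periods.
PMT = 2.1925e+06 / ( [(1+0.00269167)^48 − 1] / 0.00269167 ) = 2.1925e+06 / 51.165397 = 42,851.2263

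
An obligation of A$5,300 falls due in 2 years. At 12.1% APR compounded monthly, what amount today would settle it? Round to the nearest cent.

With 12 periods per year: i = 0.0100833, n = 24.
PV = FV·(1+i)^(−n) = 5,300 × 0.786008 = 4,165.8434

A$4,165.84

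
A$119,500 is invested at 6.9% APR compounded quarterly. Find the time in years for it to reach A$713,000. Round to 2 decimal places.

26.11 years

Periodic rate i = 0.069/4 = 0.01725.
n = ln(713000/119500) / ln(1+0.01725) = ln(5.96653) / 0.017103 = 104.4363 quarters
= 104.4363/4 years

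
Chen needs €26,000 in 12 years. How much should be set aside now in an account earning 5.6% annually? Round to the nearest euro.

€13,521

Discount factor = (1+0.056)^(−12) = 0.520035; PV = 26,000 × 0.520035 = 13,520.9227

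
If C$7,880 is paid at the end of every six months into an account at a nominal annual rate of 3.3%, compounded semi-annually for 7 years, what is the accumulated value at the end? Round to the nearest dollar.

C$122,969

i = 0.033/2 = 0.0165 per half-year; n = 7·2 = 14.
FV = PMT · [(1+i)^n − 1] / i = 7880 · 15.605248 = 122,969.3523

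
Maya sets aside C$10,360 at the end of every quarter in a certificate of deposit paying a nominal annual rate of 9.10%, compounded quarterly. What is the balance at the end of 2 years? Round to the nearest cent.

C$89,788.29

Periodic rate i = 0.091/4 = 0.02275; n = 2 × 4 = 8 periods.
FV = 10360 × [(1+0.02275)^8 − 1] / 0.02275 = 10360 × 8.666823 = 89,788.2851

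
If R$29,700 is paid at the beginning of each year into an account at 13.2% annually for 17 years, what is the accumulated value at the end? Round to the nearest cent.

Accumulation factor s(17|0.132) × (1+i) = 62.001008; FV = 29700 × 62.001008 = 1,841,429.9410
(Beginning-of-period payments → annuity-due factor ×(1+i).)

R$1,841,429.94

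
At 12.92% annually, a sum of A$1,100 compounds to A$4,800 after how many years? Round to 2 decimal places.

(1+i)^n = 4800/1100 = 4.36364, so n = ln 4.36364 / ln 1.1292 = 12.1250 years

12.13 years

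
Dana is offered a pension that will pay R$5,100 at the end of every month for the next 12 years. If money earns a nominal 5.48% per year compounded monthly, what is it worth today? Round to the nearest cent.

R$537,321.02

With 12 periods per year: i = 0.00456667, n = 144.
PV = 5100 × [1 − (1+0.00456667)^(−144)] / 0.00456667 = 5100 × 105.357062 = 537,321.0179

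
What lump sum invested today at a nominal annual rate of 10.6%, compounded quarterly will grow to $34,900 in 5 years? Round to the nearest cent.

$20,684.56

With 4 periods per year: i = 0.0265, n = 20.
PV = 34,900 / (1 + 0.0265)^20 = 34,900 / 1.687249 = 20,684.5631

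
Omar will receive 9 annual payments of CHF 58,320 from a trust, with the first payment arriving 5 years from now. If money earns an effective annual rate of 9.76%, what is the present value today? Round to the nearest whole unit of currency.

CHF 233,638

Value one period before first payment (t=4): 58320 × [1 − (1+0.0976)^(−9)] / 0.0976 = 58320 × 5.814376 = 339,094.3900
PV₀ = 339,094.3900 / (1+0.0976)^4 = 339,094.3900 / 1.451364 = 233,638.3935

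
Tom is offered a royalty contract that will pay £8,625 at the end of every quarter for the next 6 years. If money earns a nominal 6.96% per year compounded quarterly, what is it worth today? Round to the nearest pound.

With 4 periods per year: i = 0.0174, n = 24.
Annuity factor a(24|0.0174) = 19.483026; PV = 8625 × 19.483026 = 168,041.1006

£168,041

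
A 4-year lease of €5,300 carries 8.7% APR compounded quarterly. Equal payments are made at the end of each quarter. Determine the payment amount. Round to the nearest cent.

€395.78

Periodic rate i = 0.087/4 = 0.02175; n = 4 × 4 = 16 periods.
Annuity-PV factor = 13.391361; PMT = 5300 / 13.391361 = 395.7775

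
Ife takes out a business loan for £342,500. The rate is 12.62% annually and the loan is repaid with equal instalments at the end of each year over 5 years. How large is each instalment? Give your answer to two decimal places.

PMT = 342500 / ( [1 − (1+0.1262)^(−5)] / 0.1262 ) = 342500 / 3.550089 = 96,476.4578

£96,476.46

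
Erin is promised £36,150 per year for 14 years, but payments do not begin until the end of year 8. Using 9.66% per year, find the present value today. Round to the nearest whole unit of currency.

£142,277

PV at t=7 (ordinary 14-year annuity): 36150 × a(14|0.0966) = 36150 × 7.505229 = 271,314.0254
Discount back 7 years: 271,314.0254 × (1+0.0966)^(−7) = 271,314.0254 × 0.524400 = 142,276.9524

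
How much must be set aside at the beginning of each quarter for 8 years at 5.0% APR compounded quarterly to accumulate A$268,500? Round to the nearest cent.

A$6,790.84

Periodic rate i = 0.05/4 = 0.0125; n = 8 × 4 = 32 periods.
PMT = 268500 / ( [(1+0.0125)^32 − 1] / 0.0125 × (1+i) ) = 268500 / 39.538571 = 6,790.8372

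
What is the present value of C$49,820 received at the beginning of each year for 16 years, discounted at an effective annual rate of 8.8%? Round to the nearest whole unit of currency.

C$456,189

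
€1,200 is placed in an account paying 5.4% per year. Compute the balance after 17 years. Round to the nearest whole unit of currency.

€2,934

1,200 × (1+0.054)^17 = 1,200 × 2.445065 = 2,934.0778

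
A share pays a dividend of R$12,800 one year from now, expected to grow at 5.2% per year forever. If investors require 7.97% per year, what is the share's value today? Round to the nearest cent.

PV = PMT / (i − g) = 12800 / (0.0797 − 0.052) = 12800 / 0.027700 = 462,093.8628

R$462,093.86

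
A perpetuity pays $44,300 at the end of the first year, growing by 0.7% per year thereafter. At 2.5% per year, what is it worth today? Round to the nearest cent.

PV = PMT / (i − g) = 44300 / (0.025 − 0.007) = 44300 / 0.018000 = 2,461,111.1111

$2,461,111.11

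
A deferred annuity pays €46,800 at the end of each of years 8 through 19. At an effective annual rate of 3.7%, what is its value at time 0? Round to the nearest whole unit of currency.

€346,597

PV at t=7 (ordinary 12-year annuity): 46800 × a(12|0.037) = 46800 × 9.550578 = 446,967.0417
Discount back 7 years: 446,967.0417 × (1+0.037)^(−7) = 446,967.0417 × 0.775441 = 346,596.5262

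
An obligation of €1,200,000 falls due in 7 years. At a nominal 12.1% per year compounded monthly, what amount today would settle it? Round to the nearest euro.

€516,626

With 12 periods per year: i = 0.0100833, n = 84.
PV = FV·(1+i)^(−n) = 1,200,000 × 0.430521 = 516,625.7047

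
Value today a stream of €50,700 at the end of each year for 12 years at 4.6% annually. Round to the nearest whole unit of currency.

€459,679

PV = 50700 × [1 − (1+0.046)^(−12)] / 0.046 = 50700 × 9.066641 = 459,678.6748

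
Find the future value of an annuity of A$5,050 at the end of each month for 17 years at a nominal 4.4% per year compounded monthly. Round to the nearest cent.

A$1,528,610.17

Periodic rate i = 0.044/12 = 0.00366667; n = 17 × 12 = 204 periods.
Accumulation factor s(204|0.00366667) = 302.695084; FV = 5050 × 302.695084 = 1,528,610.1738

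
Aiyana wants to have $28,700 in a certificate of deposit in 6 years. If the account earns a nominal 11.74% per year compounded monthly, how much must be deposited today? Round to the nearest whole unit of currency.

$14,238

Periodic rate i = 0.1174/12 = 0.00978333; n = 6 × 12 = 72 periods.
Discount factor = (1+0.00978333)^(−72) = 0.496101; PV = 28,700 × 0.496101 = 14,238.0862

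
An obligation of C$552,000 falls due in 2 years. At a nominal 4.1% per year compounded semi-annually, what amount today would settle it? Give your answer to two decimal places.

C$508,963.97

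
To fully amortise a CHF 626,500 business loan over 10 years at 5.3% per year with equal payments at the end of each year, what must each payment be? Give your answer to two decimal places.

PMT = 626500 / ( [1 − (1+0.053)^(−10)] / 0.053 ) = 626500 / 7.610464 = 82,320.8637

CHF 82,320.86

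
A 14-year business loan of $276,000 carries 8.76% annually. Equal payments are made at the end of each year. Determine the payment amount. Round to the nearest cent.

Annuity-PV factor = 7.892408; PMT = 276000 / 7.892408 = 34,970.3168

$34,970.32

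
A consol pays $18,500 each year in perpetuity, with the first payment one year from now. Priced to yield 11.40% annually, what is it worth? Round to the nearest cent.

PV = C/r = 18500/0.114 = 162,280.7018

$162,280.70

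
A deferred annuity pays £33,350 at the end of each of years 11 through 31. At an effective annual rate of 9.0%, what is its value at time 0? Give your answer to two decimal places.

PV at t=10 (ordinary 21-year annuity): 33350 × a(21|0.09) = 33350 × 9.292244 = 309,896.3285
Discount back 10 years: 309,896.3285 × (1+0.09)^(−10) = 309,896.3285 × 0.422411 = 130,903.5582

£130,903.56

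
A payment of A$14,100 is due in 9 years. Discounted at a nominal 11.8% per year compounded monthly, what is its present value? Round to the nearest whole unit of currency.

A$4,901

With 12 periods per year: i = 0.00983333, n = 108.
PV = FV·(1+i)^(−n) = 14,100 × 0.347562 = 4,900.6229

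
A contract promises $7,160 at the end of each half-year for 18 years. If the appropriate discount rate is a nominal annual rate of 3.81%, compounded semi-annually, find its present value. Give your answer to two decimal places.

Periodic rate i = 0.0381/2 = 0.01905; n = 18 × 2 = 36 periods.
PV = 7160 × [1 − (1+0.01905)^(−36)] / 0.01905 = 7160 × 25.882067 = 185,315.5973

$185,315.60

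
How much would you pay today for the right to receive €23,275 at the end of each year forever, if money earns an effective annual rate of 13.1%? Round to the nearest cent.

PV = C/r = 23275/0.131 = 177,671.7557

€177,671.76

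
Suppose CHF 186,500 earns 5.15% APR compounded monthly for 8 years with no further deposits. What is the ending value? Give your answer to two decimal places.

CHF 281,336.00

i = 0.0515/12 = 0.00429167 per month; n = 8·12 = 96.
FV = 186,500 × (1 + 0.00429167)^96 = 281,335.9979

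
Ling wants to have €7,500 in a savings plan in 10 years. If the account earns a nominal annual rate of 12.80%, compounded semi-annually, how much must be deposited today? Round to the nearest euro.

i = 0.128/2 = 0.064 per half-year; n = 10·2 = 20.
PV = FV·(1+i)^(−n) = 7,500 × 0.289179 = 2,168.8459

€2,169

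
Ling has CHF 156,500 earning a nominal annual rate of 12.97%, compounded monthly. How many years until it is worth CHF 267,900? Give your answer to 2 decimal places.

4.17 years

Periodic rate i = 0.1297/12 = 0.0108083.
n = ln(267900/156500) / ln(1+0.0108083) = ln(1.71182) / 0.010750 = 50.0038 months
= 50.0038/12 years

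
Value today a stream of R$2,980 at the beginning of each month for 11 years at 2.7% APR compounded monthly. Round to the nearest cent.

With 12 periods per year: i = 0.00225, n = 132.
Annuity factor a(132|0.00225) × (1+i) = 114.349174; PV = 2980 × 114.349174 = 340,760.5386
Payments are at the start of each period, so multiply by (1+i).

R$340,760.54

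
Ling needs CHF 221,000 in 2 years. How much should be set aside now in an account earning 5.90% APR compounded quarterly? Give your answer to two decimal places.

i = 0.059/4 = 0.01475 per quarter; n = 2·4 = 8.
PV = 221,000 / (1 + 0.01475)^8 = 221,000 / 1.124275 = 196,571.1569

CHF 196,571.16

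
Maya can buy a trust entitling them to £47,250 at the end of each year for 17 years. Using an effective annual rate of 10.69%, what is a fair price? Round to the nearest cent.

£363,373.09

PV = PMT · [1 − (1+i)^(−n)] / i = 47250 · 7.690436 = 363,373.0938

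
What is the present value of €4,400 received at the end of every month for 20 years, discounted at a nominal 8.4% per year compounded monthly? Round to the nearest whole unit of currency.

Periodic rate i = 0.084/12 = 0.007; n = 20 × 12 = 240 periods.
PV = PMT · [1 − (1+i)^(−n)] / i = 4400 · 116.076005 = 510,734.4214

€510,734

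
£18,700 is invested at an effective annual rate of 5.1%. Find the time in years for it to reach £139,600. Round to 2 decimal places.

n = ln(139600/18700) / ln(1+0.051) = ln(7.46524) / 0.049742 = 40.4136 years

40.41 years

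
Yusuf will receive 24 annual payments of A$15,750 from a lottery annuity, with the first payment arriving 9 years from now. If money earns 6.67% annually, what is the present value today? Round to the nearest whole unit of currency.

A$110,960

Value one period before first payment (t=8): 15750 × [1 − (1+0.0667)^(−24)] / 0.0667 = 15750 × 11.809339 = 185,997.0930
PV₀ = 185,997.0930 / (1+0.0667)^8 = 185,997.0930 / 1.676248 = 110,960.3444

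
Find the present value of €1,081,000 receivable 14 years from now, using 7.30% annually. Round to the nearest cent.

PV = 1,081,000 / (1 + 0.073)^14 = 1,081,000 / 2.681613 = 403,115.5827

€403,115.58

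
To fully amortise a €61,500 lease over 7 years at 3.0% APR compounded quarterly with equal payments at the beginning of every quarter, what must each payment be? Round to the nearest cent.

€2,425.13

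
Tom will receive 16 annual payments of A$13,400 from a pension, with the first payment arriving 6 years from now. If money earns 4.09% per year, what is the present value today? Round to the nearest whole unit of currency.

Value one period before first payment (t=5): 13400 × [1 − (1+0.0409)^(−16)] / 0.0409 = 13400 × 11.575313 = 155,109.1944
PV₀ = 155,109.1944 / (1+0.0409)^5 = 155,109.1944 / 1.221926 = 126,938.2479

A$126,938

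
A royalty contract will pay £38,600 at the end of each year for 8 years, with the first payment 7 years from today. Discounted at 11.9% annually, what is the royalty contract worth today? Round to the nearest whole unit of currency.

£98,011

PV at t=6 (ordinary 8-year annuity): 38600 × a(8|0.119) = 38600 × 4.985044 = 192,422.7082
Discount back 6 years: 192,422.7082 × (1+0.119)^(−6) = 192,422.7082 × 0.509354 = 98,011.2219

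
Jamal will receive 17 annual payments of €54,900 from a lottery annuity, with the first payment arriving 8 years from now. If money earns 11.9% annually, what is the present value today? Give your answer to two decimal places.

€178,944.83

Value one period before first payment (t=7): 54900 × [1 − (1+0.119)^(−17)] / 0.119 = 54900 × 7.160732 = 393,124.1927
Discount back 7 years: 393,124.1927 × (1+0.119)^(−7) = 393,124.1927 × 0.455187 = 178,944.8340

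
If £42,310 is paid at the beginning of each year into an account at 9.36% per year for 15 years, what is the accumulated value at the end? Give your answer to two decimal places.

£1,397,581.97

FV = PMT · [(1+i)^n − 1] / i × (1+i) = 42310 · 33.031954 = 1,397,581.9729
(Beginning-of-period payments → annuity-due factor ×(1+i).)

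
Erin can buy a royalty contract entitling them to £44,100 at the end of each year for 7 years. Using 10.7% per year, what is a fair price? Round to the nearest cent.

£209,837.62

PV = 44100 × [1 − (1+0.107)^(−7)] / 0.107 = 44100 × 4.758223 = 209,837.6155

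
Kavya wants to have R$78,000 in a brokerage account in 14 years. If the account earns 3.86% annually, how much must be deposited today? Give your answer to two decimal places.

R$45,900.58

PV = 78,000 / (1 + 0.0386)^14 = 78,000 / 1.699325 = 45,900.5772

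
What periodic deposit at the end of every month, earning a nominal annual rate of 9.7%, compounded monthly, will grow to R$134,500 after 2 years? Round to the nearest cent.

With 12 periods per year: i = 0.00808333, n = 24.
FV-annuity factor = 26.369047; PMT = 134500 / 26.369047 = 5,100.6773

R$5,100.68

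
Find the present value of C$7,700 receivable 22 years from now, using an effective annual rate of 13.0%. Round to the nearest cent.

PV = FV·(1+i)^(−n) = 7,700 × 0.067963 = 523.3172

C$523.32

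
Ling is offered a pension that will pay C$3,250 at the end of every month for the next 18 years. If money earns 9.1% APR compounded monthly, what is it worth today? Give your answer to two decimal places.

C$344,754.34

i = 0.091/12 = 0.00758333 per month; n = 18·12 = 216.
Annuity factor a(216|0.00758333) = 106.078257; PV = 3250 × 106.078257 = 344,754.3367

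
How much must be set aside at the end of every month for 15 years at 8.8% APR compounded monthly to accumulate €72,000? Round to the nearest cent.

i = 0.088/12 = 0.00733333 per month; n = 15·12 = 180.
PMT = 72000 / ( [(1+0.00733333)^180 − 1] / 0.00733333 ) = 72000 / 371.650181 = 193.7306

€193.73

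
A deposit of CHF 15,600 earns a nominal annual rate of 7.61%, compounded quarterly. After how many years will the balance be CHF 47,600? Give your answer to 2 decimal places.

14.80 years

Periodic rate i = 0.0761/4 = 0.019025.
n = ln(47600/15600) / ln(1+0.019025) = ln(3.05128) / 0.018846 = 59.1927 quarters
= 59.1927/4 years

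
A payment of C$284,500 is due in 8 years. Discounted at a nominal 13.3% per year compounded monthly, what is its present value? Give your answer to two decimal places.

Periodic rate i = 0.133/12 = 0.0110833; n = 8 × 12 = 96 periods.
PV = 284,500 / (1 + 0.0110833)^96 = 284,500 / 2.881027 = 98,749.5038

C$98,749.50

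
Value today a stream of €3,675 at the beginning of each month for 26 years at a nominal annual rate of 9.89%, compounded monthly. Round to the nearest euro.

€414,855

Periodic rate i = 0.0989/12 = 0.00824167; n = 26 × 12 = 312 periods.
PV = PMT · [1 − (1+i)^(−n)] / i × (1+i) = 3675 · 112.885775 = 414,855.2229
(Beginning-of-period payments → annuity-due factor ×(1+i).)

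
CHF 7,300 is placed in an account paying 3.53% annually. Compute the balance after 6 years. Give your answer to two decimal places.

FV = PV·(1+i)^n = 7,300 × 1.231395 = 8,989.1814

CHF 8,989.18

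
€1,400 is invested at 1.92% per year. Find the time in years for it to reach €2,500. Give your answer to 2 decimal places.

n = ln(2500/1400) / ln(1+0.0192) = ln(1.78571) / 0.019018 = 30.4879 years

30.49 years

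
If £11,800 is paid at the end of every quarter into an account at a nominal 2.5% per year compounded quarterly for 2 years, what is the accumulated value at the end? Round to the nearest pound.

£96,491

With 4 periods per year: i = 0.00625, n = 8.
FV = PMT · [(1+i)^n − 1] / i = 11800 · 8.177205 = 96,491.0152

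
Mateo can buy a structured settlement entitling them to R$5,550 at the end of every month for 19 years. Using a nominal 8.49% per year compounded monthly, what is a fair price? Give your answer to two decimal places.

Periodic rate i = 0.0849/12 = 0.007075; n = 19 × 12 = 228 periods.
PV = PMT · [1 − (1+i)^(−n)] / i = 5550 · 113.017116 = 627,244.9945

R$627,244.99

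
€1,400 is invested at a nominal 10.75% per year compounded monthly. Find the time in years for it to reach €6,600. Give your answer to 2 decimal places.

14.49 years

Periodic rate i = 0.1075/12 = 0.00895833.
(1+i)^n = 6600/1400 = 4.71429, so n = ln 4.71429 / ln 1.00896 = 173.8641 months
= 173.8641/12 years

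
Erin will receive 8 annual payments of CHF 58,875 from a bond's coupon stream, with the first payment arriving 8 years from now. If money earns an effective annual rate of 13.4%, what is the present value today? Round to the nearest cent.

CHF 115,570.34

Value one period before first payment (t=7): 58875 × [1 − (1+0.134)^(−8)] / 0.134 = 58875 × 4.733767 = 278,700.5211
Discount back 7 years: 278,700.5211 × (1+0.134)^(−7) = 278,700.5211 × 0.414676 = 115,570.3421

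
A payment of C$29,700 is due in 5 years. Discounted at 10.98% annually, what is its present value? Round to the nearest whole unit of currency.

Discount factor = (1+0.1098)^(−5) = 0.593986; PV = 29,700 × 0.593986 = 17,641.3919

C$17,641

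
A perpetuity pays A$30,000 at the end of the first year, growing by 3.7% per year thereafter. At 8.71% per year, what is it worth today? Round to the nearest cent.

A$598,802.40

PV = PMT / (i − g) = 30000 / (0.0871 − 0.037) = 30000 / 0.050100 = 598,802.3952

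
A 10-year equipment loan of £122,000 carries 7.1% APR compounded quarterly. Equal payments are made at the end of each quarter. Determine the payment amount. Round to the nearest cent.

£4,285.70

Periodic rate i = 0.071/4 = 0.01775; n = 10 × 4 = 40 periods.
PMT = 122000 / ( [1 − (1+0.01775)^(−40)] / 0.01775 ) = 122000 / 28.466730 = 4,285.7048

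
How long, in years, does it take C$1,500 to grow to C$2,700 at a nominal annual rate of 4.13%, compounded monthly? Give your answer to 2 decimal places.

Periodic rate i = 0.0413/12 = 0.00344167.
(1+i)^n = 2700/1500 = 1.80000, so n = ln 1.80000 / ln 1.00344 = 171.0792 months
= 171.0792/12 years

14.26 years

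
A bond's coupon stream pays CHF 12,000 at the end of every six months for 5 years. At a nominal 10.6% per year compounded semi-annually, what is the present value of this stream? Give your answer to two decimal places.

CHF 91,325.57

Periodic rate i = 0.106/2 = 0.053; n = 5 × 2 = 10 periods.
PV = 12000 × [1 − (1+0.053)^(−10)] / 0.053 = 12000 × 7.610464 = 91,325.5725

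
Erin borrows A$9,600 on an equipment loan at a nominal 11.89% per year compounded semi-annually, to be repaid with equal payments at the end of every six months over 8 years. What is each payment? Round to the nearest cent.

A$946.36

With 2 periods per year: i = 0.05945, n = 16.
PMT = 9600 / ( [1 − (1+0.05945)^(−16)] / 0.05945 ) = 9600 / 10.144176 = 946.3558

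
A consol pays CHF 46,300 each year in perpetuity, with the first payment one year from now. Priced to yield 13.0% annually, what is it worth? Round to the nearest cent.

CHF 356,153.85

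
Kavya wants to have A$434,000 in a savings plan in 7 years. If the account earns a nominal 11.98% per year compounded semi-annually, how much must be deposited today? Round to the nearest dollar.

A$192,212

With 2 periods per year: i = 0.0599, n = 14.
PV = 434,000 / (1 + 0.0599)^14 = 434,000 / 2.257920 = 192,212.3283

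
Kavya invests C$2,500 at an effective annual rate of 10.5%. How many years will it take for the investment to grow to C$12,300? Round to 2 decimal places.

15.96 years

n = ln(12300/2500) / ln(1+0.105) = ln(4.92000) / 0.099845 = 15.9578 years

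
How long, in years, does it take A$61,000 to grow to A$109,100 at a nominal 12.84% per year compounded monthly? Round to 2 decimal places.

Periodic rate i = 0.1284/12 = 0.0107.
n = ln(109100/61000) / ln(1+0.0107) = ln(1.78852) / 0.010643 = 54.6258 months
= 54.6258/12 years

4.55 years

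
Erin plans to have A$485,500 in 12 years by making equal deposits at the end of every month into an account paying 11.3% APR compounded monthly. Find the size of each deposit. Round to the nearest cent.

Periodic rate i = 0.113/12 = 0.00941667; n = 12 × 12 = 144 periods.
FV-annuity factor = 303.302241; PMT = 485500 / 303.302241 = 1,600.7135

A$1,600.71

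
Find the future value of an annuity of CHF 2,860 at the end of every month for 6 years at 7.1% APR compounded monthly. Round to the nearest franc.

With 12 periods per year: i = 0.00591667, n = 72.
FV = PMT · [(1+i)^n − 1] / i = 2860 · 89.442247 = 255,804.8275

CHF 255,805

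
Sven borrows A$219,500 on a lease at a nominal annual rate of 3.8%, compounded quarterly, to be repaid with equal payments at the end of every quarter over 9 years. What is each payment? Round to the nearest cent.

A$7,227.80

i = 0.038/4 = 0.0095 per quarter; n = 9·4 = 36.
Annuity-PV factor = 30.368860; PMT = 219500 / 30.368860 = 7,227.7986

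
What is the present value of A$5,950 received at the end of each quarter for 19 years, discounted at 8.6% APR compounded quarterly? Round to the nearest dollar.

With 4 periods per year: i = 0.0215, n = 76.
PV = PMT · [1 − (1+i)^(−n)] / i = 5950 · 37.276448 = 221,794.8673

A$221,795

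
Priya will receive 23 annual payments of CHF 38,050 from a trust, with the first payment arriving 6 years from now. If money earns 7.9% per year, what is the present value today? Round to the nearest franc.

CHF 272,025

Value one period before first payment (t=5): 38050 × [1 − (1+0.079)^(−23)] / 0.079 = 38050 × 10.455912 = 397,847.4367
PV₀ = 397,847.4367 / (1+0.079)^5 = 397,847.4367 / 1.462538 = 272,025.3269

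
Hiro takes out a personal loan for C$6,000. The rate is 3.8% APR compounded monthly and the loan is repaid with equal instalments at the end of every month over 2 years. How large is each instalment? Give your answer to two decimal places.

i = 0.038/12 = 0.00316667 per month; n = 2·12 = 24.
Annuity-PV factor = 23.075525; PMT = 6000 / 23.075525 = 260.0158

C$260.02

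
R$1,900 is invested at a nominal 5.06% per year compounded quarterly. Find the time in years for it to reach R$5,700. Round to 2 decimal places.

Periodic rate i = 0.0506/4 = 0.01265.
(1+i)^n = 5700/1900 = 3.00000, so n = ln 3.00000 / ln 1.01265 = 87.3950 quarters
= 87.3950/4 years

21.85 years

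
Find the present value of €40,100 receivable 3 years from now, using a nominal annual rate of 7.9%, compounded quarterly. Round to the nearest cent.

i = 0.079/4 = 0.01975 per quarter; n = 3·4 = 12.
PV = FV·(1+i)^(−n) = 40,100 × 0.790816 = 31,711.7205

€31,711.72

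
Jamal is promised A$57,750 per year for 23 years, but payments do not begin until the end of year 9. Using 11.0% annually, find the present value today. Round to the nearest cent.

Value one period before first payment (t=8): 57750 × [1 − (1+0.11)^(−23)] / 0.11 = 57750 × 8.266432 = 477,386.4250
Discount back 8 years: 477,386.4250 × (1+0.11)^(−8) = 477,386.4250 × 0.433926 = 207,150.6188

A$207,150.62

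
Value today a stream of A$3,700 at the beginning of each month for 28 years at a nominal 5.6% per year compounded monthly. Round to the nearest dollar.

A$629,899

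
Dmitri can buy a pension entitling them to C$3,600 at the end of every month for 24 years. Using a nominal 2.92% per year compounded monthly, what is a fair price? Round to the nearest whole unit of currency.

C$744,740

i = 0.0292/12 = 0.00243333 per month; n = 24·12 = 288.
PV = PMT · [1 − (1+i)^(−n)] / i = 3600 · 206.872291 = 744,740.2468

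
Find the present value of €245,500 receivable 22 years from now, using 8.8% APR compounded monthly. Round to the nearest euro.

€35,672

Periodic rate i = 0.088/12 = 0.00733333; n = 22 × 12 = 264 periods.
PV = 245,500 / (1 + 0.00733333)^264 = 245,500 / 6.882183 = 35,671.8228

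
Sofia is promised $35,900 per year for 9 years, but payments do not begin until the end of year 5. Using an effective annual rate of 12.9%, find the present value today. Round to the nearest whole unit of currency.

$113,813

Value one period before first payment (t=4): 35900 × [1 − (1+0.129)^(−9)] / 0.129 = 35900 × 5.150791 = 184,913.4144
PV₀ = 184,913.4144 / (1+0.129)^4 = 184,913.4144 / 1.624710 = 113,813.2042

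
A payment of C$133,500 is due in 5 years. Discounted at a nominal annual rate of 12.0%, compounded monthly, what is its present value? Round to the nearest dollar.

C$73,485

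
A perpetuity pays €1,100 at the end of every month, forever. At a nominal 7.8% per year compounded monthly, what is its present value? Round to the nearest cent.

Periodic rate i = 0.078/12 = 0.0065.
PV = PMT / i = 1100 / 0.0065 = 169,230.7692

€169,230.77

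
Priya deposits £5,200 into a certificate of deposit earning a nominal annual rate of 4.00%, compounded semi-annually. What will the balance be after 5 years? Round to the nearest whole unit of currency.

i = 0.04/2 = 0.02 per half-year; n = 5·2 = 10.
5,200 × (1+0.02)^10 = 5,200 × 1.218994 = 6,338.7710

£6,339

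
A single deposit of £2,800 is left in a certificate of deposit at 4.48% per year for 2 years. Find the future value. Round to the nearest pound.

2,800 × (1+0.0448)^2 = 2,800 × 1.091607 = 3,056.4997

£3,056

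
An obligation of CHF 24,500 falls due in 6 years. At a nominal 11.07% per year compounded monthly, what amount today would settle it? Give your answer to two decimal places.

CHF 12,648.24

i = 0.1107/12 = 0.009225 per month; n = 6·12 = 72.
PV = 24,500 / (1 + 0.009225)^72 = 24,500 / 1.937028 = 12,648.2394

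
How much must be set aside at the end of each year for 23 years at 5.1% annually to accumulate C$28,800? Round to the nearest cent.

C$686.51

PMT = 28800 / ( [(1+0.051)^23 − 1] / 0.051 ) = 28800 / 41.951261 = 686.5109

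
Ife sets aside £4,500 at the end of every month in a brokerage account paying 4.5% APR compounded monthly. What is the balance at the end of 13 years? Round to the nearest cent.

£951,633.70

i = 0.045/12 = 0.00375 per month; n = 13·12 = 156.
Accumulation factor s(156|0.00375) = 211.474157; FV = 4500 × 211.474157 = 951,633.7048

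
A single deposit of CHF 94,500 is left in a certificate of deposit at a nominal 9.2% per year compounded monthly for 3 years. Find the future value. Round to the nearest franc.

CHF 124,406

With 12 periods per year: i = 0.00766667, n = 36.
FV = 94,500 × (1 + 0.00766667)^36 = 124,405.6020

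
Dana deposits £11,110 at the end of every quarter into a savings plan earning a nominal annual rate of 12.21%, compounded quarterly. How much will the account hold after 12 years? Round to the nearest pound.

i = 0.1221/4 = 0.030525 per quarter; n = 12·4 = 48.
FV = PMT · [(1+i)^n − 1] / i = 11110 · 105.964689 = 1,177,267.6984

£1,177,268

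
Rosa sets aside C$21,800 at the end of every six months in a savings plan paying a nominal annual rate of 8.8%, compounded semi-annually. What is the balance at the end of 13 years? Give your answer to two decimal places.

i = 0.088/2 = 0.044 per half-year; n = 13·2 = 26.
Accumulation factor s(26|0.044) = 46.896939; FV = 21800 × 46.896939 = 1,022,353.2619

C$1,022,353.26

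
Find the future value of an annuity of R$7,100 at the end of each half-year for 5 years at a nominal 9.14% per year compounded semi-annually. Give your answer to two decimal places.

Periodic rate i = 0.0914/2 = 0.0457; n = 5 × 2 = 10 periods.
FV = PMT · [(1+i)^n − 1] / i = 7100 · 12.328304 = 87,530.9597

R$87,530.96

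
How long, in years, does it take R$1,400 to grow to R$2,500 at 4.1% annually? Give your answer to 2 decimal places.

14.43 years

n = ln(2500/1400) / ln(1+0.041) = ln(1.78571) / 0.040182 = 14.4299 years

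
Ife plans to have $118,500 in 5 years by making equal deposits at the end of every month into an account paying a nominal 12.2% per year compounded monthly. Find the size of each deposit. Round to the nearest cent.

$1,443.21

i = 0.122/12 = 0.0101667 per month; n = 5·12 = 60.
FV-annuity factor = 82.108685; PMT = 118500 / 82.108685 = 1,443.2091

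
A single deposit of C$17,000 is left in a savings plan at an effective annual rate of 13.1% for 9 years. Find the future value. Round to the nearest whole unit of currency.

C$51,477

FV = 17,000 × (1 + 0.131)^9 = 51,476.8977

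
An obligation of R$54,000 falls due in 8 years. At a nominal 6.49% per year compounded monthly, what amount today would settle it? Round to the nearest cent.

i = 0.0649/12 = 0.00540833 per month; n = 8·12 = 96.
PV = FV·(1+i)^(−n) = 54,000 × 0.595829 = 32,174.7830

R$32,174.78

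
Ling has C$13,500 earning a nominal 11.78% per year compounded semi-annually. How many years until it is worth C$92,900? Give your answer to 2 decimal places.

Periodic rate i = 0.1178/2 = 0.0589.
(1+i)^n = 92900/13500 = 6.88148, so n = ln 6.88148 / ln 1.0589 = 33.7028 half-years
= 33.7028/2 years

16.85 years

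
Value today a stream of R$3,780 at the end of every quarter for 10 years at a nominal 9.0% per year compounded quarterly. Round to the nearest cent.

R$99,011.51

i = 0.09/4 = 0.0225 per quarter; n = 10·4 = 40.
PV = 3780 × [1 − (1+0.0225)^(−40)] / 0.0225 = 3780 × 26.193522 = 99,011.5139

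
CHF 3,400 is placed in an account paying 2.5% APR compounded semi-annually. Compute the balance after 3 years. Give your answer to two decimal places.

CHF 3,663.10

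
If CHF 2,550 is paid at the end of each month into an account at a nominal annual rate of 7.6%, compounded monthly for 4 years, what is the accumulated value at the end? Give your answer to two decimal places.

CHF 142,519.70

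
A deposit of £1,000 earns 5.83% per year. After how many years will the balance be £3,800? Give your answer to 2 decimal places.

23.56 years

n = ln(3800/1000) / ln(1+0.0583) = ln(3.80000) / 0.056664 = 23.5600 years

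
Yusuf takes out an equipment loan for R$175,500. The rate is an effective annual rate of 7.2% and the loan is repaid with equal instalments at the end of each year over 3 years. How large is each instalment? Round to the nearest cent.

R$67,119.07

Annuity-PV factor = 2.614756; PMT = 175500 / 2.614756 = 67,119.0721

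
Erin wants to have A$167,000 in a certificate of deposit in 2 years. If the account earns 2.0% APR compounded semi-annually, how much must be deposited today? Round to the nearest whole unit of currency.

With 2 periods per year: i = 0.01, n = 4.
PV = 167,000 / (1 + 0.01)^4 = 167,000 / 1.040604 = 160,483.7175

A$160,484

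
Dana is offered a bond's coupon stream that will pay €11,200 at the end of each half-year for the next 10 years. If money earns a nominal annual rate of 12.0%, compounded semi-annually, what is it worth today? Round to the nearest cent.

€128,463.12

With 2 periods per year: i = 0.06, n = 20.
Annuity factor a(20|0.06) = 11.469921; PV = 11200 × 11.469921 = 128,463.1176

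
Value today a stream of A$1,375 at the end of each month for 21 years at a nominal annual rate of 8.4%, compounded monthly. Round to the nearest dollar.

A$162,561

Periodic rate i = 0.084/12 = 0.007; n = 21 × 12 = 252 periods.
PV = 1375 × [1 − (1+0.007)^(−252)] / 0.007 = 1375 × 118.226521 = 162,561.4661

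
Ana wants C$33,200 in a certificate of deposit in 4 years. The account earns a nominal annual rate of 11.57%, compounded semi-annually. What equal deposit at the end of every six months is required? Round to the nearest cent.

C$3,380.37

i = 0.1157/2 = 0.05785 per half-year; n = 4·2 = 8.
PMT = 33200 / ( [(1+0.05785)^8 − 1] / 0.05785 ) = 33200 / 9.821409 = 3,380.3705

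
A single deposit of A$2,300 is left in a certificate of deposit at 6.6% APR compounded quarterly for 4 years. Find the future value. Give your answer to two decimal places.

Periodic rate i = 0.066/4 = 0.0165; n = 4 × 4 = 16 periods.
2,300 × (1+0.0165)^16 = 2,300 × 1.299326 = 2,988.4498

A$2,988.45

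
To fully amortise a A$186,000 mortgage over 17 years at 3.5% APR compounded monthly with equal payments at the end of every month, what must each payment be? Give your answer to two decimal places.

i = 0.035/12 = 0.00291667 per month; n = 17·12 = 204.
Annuity-PV factor = 153.586135; PMT = 186000 / 153.586135 = 1,211.0468

A$1,211.05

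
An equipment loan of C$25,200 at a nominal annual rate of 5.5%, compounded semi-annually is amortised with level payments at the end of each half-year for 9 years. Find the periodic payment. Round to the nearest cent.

Periodic rate i = 0.055/2 = 0.0275; n = 9 × 2 = 18 periods.
Annuity-PV factor = 14.048767; PMT = 25200 / 14.048767 = 1,793.7518

C$1,793.75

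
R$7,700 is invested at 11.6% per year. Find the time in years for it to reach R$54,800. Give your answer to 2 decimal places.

n = ln(54800/7700) / ln(1+0.116) = ln(7.11688) / 0.109751 = 17.8811 years

17.88 years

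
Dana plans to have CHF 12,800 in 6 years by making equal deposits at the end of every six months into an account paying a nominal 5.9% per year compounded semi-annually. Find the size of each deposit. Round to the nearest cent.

CHF 904.48

With 2 periods per year: i = 0.0295, n = 12.
FV-annuity factor = 14.151784; PMT = 12800 / 14.151784 = 904.4796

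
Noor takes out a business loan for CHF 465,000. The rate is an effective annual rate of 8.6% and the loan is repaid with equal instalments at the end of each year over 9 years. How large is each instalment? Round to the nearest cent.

CHF 76,304.76

Annuity-PV factor = 6.093984; PMT = 465000 / 6.093984 = 76,304.7640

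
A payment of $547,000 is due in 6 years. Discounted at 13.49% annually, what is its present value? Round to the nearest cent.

$256,001.05

Discount factor = (1+0.1349)^(−6) = 0.468009; PV = 547,000 × 0.468009 = 256,001.0522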